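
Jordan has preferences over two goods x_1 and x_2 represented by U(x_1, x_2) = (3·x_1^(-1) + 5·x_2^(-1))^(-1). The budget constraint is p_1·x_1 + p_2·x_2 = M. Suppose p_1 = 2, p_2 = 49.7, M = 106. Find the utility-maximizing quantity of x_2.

Substitute x_2 = (x_2/x_1)·x_1 into the budget: x_1* = M/(p_1 + p_2·(x_2/x_1)).
Numerically x_2/x_1 = 0.258977, so x_1* = 106/(2 + 49.7·0.258977) = 7.1279 and x_2* = 0.258977·7.1279 = 1.846.

x_2* = 1.846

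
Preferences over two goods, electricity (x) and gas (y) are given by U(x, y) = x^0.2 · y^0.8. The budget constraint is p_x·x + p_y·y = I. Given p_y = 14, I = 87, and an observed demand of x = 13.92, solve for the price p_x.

p_x = 1.25

Tangency: MRS = (1/4)·y/x = p_x/p_y.
So 0.2·p_y·y = 0.8·p_x·x; combined with the budget, a share 0.2 of income goes to x.
Demand: x*(p_x,p_y,I) = 0.2·I/p_x and y* = 0.8·I/p_y.
Set x* = 13.92 in the demand function and solve for p_x: p_x = 1.25.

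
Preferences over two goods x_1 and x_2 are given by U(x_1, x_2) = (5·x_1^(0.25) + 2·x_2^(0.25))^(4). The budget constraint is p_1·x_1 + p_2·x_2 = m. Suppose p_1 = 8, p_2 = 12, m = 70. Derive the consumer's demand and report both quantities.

MU_x_1 ∝ 5·x_1^(-0.75), MU_x_2 ∝ 2·x_2^(-0.75), so MRS = (5/2)·(x_2/x_1)^(0.75) = p_1/p_2.
Hence x_2/x_1 = ((2/5)·p_1/p_2)^(1/(0.75)), i.e. raised to the 4/3 power.
Substitute x_2 = (x_2/x_1)·x_1 into the budget: x_1* = m/(p_1 + p_2·(x_2/x_1)).
Numerically x_2/x_1 = 0.171643, so x_1* = 70/(8 + 12·0.171643) = 6.9585 and x_2* = 0.171643·6.9585 = 1.1944.

x_1* = 6.9585, x_2* = 1.1944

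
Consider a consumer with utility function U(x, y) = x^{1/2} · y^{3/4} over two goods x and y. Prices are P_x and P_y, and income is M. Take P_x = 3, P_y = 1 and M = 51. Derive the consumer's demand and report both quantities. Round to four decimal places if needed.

x* = 6.8, y* = 30.6

Tangency: MRS = (2/3)·y/x = P_x/P_y.
Rearranging, P_y·y = (3/2)·P_x·x. Substituting into the budget gives P_x·x·(1 + (3/2)) = M.
Demand: x*(P_x,P_y,M) = 0.4·M/P_x and y* = 0.6·M/P_y.
At P_x=3, P_y=1, M=51: x* = 0.4·51/3 = 6.8, y* = 30.6.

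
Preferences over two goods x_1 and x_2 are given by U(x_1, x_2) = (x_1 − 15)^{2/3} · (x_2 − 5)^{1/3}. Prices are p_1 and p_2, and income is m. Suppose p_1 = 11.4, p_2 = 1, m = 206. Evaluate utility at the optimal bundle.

MRS = 2·(x_2−5)/(x_1−15). Tangency with p_1/p_2 gives x_2−5 = (1/2)·(p_1/p_2)·(x_1−15).
After buying the subsistence bundle (15, 5), a share 2/3 of the remaining income goes to x_1: x_1* = 15 + 2/3·(m − 15p_1 − 5p_2)/p_1.
Discretionary income = 206 − 15·11.4 − 5·1 = 30; x_1* = 15 + 2/3·30/11.4 = 16.7544; x_2* = 5 + 1/3·30/1 = 15.
Utility at the optimum: U(16.7544, 15) = 3.1339.

V = 3.1339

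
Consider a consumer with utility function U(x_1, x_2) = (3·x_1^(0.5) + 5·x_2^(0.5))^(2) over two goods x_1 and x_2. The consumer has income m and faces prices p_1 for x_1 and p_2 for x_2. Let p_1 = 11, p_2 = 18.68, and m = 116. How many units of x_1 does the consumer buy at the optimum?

With the ratio pinned down, the budget gives x_1* = m/(p_1 + p_2·(x_2/x_1)) and x_2* = (x_2/x_1)·x_1*.
Numerically x_2/x_1 = 0.963228, so x_1* = 116/(11 + 18.68·0.963228) = 4.001.

x_1* = 4.001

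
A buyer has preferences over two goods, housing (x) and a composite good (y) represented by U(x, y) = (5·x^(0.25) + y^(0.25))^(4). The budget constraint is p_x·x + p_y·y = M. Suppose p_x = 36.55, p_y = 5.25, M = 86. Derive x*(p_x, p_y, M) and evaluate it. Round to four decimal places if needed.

With the ratio pinned down, the budget gives x* = M/(p_x + p_y·(y/x)) and y* = (y/x)·x*.
Numerically y/x = 1.55481, so x* = 86/(36.55 + 5.25·1.55481) = 1.9234.

x* = 1.9234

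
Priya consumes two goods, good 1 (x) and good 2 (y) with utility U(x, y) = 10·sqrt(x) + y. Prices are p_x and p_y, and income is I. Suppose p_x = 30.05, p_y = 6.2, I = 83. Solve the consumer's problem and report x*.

Utility is quasi-linear in y; the FOC for x is 5/√x = p_x/p_y.
Solve: √x = 5·p_y/p_x, so x*(p_x,p_y) = (5·p_y/p_x)², and y* = (I − p_x·x*)/p_y.
Plugging in: x* = (5·6.2/30.05)² = 1.0642.

x* = 1.0642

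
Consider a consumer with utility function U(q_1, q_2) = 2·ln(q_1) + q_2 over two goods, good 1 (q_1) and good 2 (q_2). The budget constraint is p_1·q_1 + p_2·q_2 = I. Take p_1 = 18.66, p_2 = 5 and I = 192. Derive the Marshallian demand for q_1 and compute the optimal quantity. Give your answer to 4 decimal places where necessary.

So q_1*(p_1,p_2) = 2·p_2/p_1, independent of income; and q_2* = (I − 2·p_2)/p_2.
At the given prices: q_1* = 2·5/18.66 = 0.5359.

q_1* = 0.5359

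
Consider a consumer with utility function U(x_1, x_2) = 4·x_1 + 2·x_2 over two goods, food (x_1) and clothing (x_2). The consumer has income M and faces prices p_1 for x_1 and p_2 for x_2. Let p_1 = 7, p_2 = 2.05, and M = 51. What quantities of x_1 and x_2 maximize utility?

x_2 gives more utility per dollar, so spend all income on x_2: x_2* = M/p_2, x_1* = 0.
Numerically: x_1* = 0, x_2* = 24.878.

x_1* = 0, x_2* = 24.878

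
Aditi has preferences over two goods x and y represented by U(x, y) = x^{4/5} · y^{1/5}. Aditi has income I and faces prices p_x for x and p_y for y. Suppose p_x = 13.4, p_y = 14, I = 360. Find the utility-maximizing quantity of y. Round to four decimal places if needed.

y* = 5.1429

Demand: x*(p_x,p_y,I) = 0.8·I/p_x and y* = 0.2·I/p_y.
At p_x=13.4, p_y=14, I=360: y* = 0.2·360/14 = 5.1429.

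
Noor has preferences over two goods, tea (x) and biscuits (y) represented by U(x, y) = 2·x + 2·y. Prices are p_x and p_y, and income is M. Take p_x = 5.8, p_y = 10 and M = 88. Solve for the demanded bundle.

Linear utility — the consumer picks whichever good has higher MU/price: 2/5.8 = 0.3448 vs 2/10 = 0.2.
x gives more utility per dollar, so spend all income on x: x* = M/p_x, y* = 0.
Numerically: x* = 15.1724, y* = 0.

x* = 15.1724, y* = 0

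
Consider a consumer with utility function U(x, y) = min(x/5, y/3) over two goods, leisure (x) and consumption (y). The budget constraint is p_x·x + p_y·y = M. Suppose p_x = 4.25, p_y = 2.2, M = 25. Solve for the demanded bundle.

x* = 4.4883, y* = 2.693

Leontief preferences: the optimum is at the kink where x/5 = y/3, i.e. y = (3/5)·x.
Budget: p_x·x + p_y·(3/5)·x = M, so (5·p_x + 3·p_y)·x = 5·M.
Demand: x*(p_x,p_y,M) = 5·M/(5·p_x + 3·p_y), y* = 3·M/(5·p_x + 3·p_y).
Here 5·4.25 + 3·2.2 = 27.85, giving x* = 4.4883 and y* = 2.693.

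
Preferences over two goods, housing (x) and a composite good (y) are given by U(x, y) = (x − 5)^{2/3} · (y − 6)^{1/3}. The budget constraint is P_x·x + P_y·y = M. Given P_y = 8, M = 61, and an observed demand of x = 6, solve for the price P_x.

This is Cobb-Douglas in (x−5, y−6): tangency gives 2/3·P_y·(y−6) = 1/3·P_x·(x−5).
Substituting into the budget: x* = 5 + 2/3·(M − 5·P_x − 6·P_y)/P_x, and y* = 6 + 1/3·(…)/P_y.
Set x* = 6 in the demand function and solve for P_x: P_x = 2.

P_x = 2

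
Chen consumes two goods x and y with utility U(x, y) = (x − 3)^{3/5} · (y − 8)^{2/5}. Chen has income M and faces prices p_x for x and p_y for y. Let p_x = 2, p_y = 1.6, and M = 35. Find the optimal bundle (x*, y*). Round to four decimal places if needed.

Let x' = x−3, y' = y−8. MRS = (3/2)·y'/x' = p_x/p_y.
Substituting into the budget: x* = 3 + 0.6·(M − 3·p_x − 8·p_y)/p_x, and y* = 8 + 0.4·(…)/p_y.
Discretionary income = 35 − 3·2 − 8·1.6 = 16.2; x* = 3 + 0.6·16.2/2 = 7.86; y* = 8 + 0.4·16.2/1.6 = 12.05.

x* = 7.86, y* = 12.05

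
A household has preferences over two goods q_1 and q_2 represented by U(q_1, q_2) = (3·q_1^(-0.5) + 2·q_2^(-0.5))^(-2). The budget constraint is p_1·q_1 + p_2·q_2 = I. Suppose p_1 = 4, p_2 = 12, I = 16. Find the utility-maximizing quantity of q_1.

q_1* = 1.9042

MU_q_1 ∝ 3·q_1^(-1.5), MU_q_2 ∝ 2·q_2^(-1.5), so MRS = (3/2)·(q_2/q_1)^(1.5) = p_1/p_2.
Solve for the ratio: q_2/q_1 = [(2/3)·p_1/p_2]^(2/3).
Substitute q_2 = (q_2/q_1)·q_1 into the budget: q_1* = I/(p_1 + p_2·(q_2/q_1)).
Numerically q_2/q_1 = 0.366881, so q_1* = 16/(4 + 12·0.366881) = 1.9042.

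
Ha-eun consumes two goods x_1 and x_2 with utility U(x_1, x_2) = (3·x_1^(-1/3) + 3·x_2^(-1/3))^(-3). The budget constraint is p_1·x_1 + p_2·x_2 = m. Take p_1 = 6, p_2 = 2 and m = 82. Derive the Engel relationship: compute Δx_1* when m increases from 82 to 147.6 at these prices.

Δx_1* = 6.2127

MU_x_1 ∝ 3·x_1^(-4/3), MU_x_2 ∝ 3·x_2^(-4/3), so MRS = (x_2/x_1)^(4/3) = p_1/p_2.
Solve for the ratio: x_2/x_1 = [p_1/p_2]^(0.75).
Substitute x_2 = (x_2/x_1)·x_1 into the budget: x_1* = m/(p_1 + p_2·(x_2/x_1)).
Numerically x_2/x_1 = 2.279507, so x_1* = 82/(6 + 2·2.279507) = 7.7659.
At m' = 147.6: x_1* = 13.9786. Change: 13.9786 − 7.7659 = 6.2127.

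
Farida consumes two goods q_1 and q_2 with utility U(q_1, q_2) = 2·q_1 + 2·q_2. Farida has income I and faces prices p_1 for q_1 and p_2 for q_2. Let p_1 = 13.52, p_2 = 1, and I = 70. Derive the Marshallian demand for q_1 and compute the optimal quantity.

Perfect substitutes: compare marginal utility per dollar. 2/p_1 vs 2/p_2 → 0.1479 vs 2.
q_2 gives more utility per dollar, so spend all income on q_2: q_2* = I/p_2, q_1* = 0.
Numerically: q_1* = 0, q_2* = 70.

q_1* = 0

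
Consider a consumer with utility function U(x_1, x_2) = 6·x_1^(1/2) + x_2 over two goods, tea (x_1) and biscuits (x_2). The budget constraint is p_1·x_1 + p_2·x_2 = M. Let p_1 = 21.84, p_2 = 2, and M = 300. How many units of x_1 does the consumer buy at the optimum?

MU_x_1 = 3/√x_1, MU_x_2 = 1. Tangency: 3/√x_1 = p_1/p_2.
Solve: √x_1 = 3·p_2/p_1, so x_1*(p_1,p_2) = (3·p_2/p_1)², and x_2* = (M − p_1·x_1*)/p_2.
Plugging in: x_1* = (3·2/21.84)² = 0.0755.

x_1* = 0.0755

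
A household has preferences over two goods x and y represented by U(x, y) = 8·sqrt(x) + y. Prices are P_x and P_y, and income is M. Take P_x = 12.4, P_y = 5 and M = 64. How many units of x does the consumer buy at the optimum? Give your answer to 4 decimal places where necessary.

x* = 2.6015

Solve: √x = 4·P_y/P_x, so x*(P_x,P_y) = (4·P_y/P_x)², and y* = (M − P_x·x*)/P_y.
Plugging in: x* = (4·5/12.4)² = 2.6015.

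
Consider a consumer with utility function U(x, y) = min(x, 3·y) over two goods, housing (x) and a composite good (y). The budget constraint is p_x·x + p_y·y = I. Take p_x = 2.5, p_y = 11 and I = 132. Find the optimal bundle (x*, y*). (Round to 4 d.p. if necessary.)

x* = 21.4054, y* = 7.1351

With perfect complements, no substitution: consume in ratio x:y = 3:1.
Budget: p_x·x + p_y·(1/3)·x = I, so (3·p_x + p_y)·x = 3·I.
Demand: x*(p_x,p_y,I) = 3·I/(3·p_x + p_y), y* = I/(3·p_x + p_y).
Here 3·2.5 + 11 = 18.5, giving x* = 21.4054 and y* = 7.1351.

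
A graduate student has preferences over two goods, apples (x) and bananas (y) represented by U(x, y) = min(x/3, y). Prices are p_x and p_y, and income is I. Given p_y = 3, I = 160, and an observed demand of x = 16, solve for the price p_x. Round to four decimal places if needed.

p_x = 9

With perfect complements, no substitution: consume in ratio x:y = 3:1.
Budget: p_x·x + p_y·(1/3)·x = I, so (3·p_x + p_y)·x = 3·I.
Demand: x*(p_x,p_y,I) = 3·I/(3·p_x + p_y), y* = I/(3·p_x + p_y).
Set x* = 16 in the demand function and solve for p_x: p_x = 9.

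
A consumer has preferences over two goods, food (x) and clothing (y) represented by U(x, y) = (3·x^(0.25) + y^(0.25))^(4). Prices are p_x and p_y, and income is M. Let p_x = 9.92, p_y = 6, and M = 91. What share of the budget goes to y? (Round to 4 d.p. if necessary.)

share on y = 0.2146

Substitute y = (y/x)·x into the budget: x* = M/(p_x + p_y·(y/x)).
Numerically y/x = 0.451841, so x* = 91/(9.92 + 6·0.451841) = 7.2045 and y* = 0.451841·7.2045 = 3.2553.
Expenditure on y: 6·3.2553 = 19.5316; share = 0.2146.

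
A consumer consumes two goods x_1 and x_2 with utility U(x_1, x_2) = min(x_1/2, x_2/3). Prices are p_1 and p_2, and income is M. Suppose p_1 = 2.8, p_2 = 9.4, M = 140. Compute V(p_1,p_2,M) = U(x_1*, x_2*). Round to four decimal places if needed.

Leontief preferences: the optimum is at the kink where x_1/2 = x_2/3, i.e. x_2 = (3/2)·x_1.
Budget: p_1·x_1 + p_2·(3/2)·x_1 = M, so (2·p_1 + 3·p_2)·x_1 = 2·M.
Demand: x_1*(p_1,p_2,M) = 2·M/(2·p_1 + 3·p_2), x_2* = 3·M/(2·p_1 + 3·p_2).
Here 2·2.8 + 3·9.4 = 33.8, giving x_1* = 8.284 and x_2* = 12.426.
Utility at the optimum: U(8.284, 12.426) = 4.142.

V = 4.142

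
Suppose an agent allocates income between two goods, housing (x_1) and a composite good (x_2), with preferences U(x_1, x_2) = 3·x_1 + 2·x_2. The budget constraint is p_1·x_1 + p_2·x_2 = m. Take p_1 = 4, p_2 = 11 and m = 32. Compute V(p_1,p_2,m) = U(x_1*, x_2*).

Perfect substitutes: compare marginal utility per dollar. 3/p_1 vs 2/p_2 → 0.75 vs 0.1818.
x_1 gives more utility per dollar, so spend all income on x_1: x_1* = m/p_1, x_2* = 0.
Numerically: x_1* = 8, x_2* = 0.
Utility at the optimum: U(8, 0) = 24.

V = 24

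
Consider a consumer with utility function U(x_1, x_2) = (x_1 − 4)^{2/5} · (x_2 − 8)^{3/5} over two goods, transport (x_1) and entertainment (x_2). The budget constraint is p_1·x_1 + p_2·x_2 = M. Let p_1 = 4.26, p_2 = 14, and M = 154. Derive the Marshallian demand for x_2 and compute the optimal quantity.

x_2* = 9.0697

MRS = (2/3)·(x_2−8)/(x_1−4). Tangency with p_1/p_2 gives x_2−8 = (3/2)·(p_1/p_2)·(x_1−4).
After buying the subsistence bundle (4, 8), a share 0.4 of the remaining income goes to x_1: x_1* = 4 + 0.4·(M − 4p_1 − 8p_2)/p_1.
Discretionary income = 154 − 4·4.26 − 8·14 = 24.96; x_2* = 8 + 0.6·24.96/14 = 9.0697.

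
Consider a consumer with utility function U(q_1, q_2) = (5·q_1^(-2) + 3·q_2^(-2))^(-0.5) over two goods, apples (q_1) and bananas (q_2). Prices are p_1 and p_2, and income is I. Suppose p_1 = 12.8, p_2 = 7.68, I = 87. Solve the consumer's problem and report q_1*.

q_1* = 4.248

MRS = MU_q_1/MU_q_2 = (5/3)·(q_2/q_1)^(3). Set equal to p_1/p_2.
Hence q_2/q_1 = ((3/5)·p_1/p_2)^(1/(3)), i.e. raised to the 1/3 power.
With the ratio pinned down, the budget gives q_1* = I/(p_1 + p_2·(q_2/q_1)) and q_2* = (q_2/q_1)·q_1*.
Numerically q_2/q_1 = 1, so q_1* = 87/(12.8 + 7.68·1) = 4.248.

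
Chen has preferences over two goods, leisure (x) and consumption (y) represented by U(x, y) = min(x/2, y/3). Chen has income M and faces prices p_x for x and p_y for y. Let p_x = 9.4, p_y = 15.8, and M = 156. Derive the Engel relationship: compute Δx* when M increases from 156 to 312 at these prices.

Demand: x*(p_x,p_y,M) = 2·M/(2·p_x + 3·p_y), y* = 3·M/(2·p_x + 3·p_y).
Here 2·9.4 + 3·15.8 = 66.2, giving x* = 4.713.
At M' = 312: x* = 9.426. Change: 9.426 − 4.713 = 4.713.

Δx* = 4.713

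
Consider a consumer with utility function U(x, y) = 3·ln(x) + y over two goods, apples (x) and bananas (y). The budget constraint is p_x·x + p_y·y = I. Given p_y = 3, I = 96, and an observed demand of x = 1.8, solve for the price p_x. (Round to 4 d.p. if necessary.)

MU_x = 3/x, MU_y = 1. Tangency: 3/x = p_x/p_y.
So x*(p_x,p_y) = 3·p_y/p_x, independent of income; and y* = (I − 3·p_y)/p_y.
Set x* = 1.8 in the demand function and solve for p_x: p_x = 5.

p_x = 5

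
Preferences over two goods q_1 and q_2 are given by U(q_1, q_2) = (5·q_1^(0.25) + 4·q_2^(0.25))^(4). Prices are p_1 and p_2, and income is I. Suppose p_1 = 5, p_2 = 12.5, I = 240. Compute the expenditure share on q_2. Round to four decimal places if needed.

share on q_2 = 0.3537

From the CES first-order condition, (5/4)·(q_2/q_1)^(0.75) = p_1/p_2.
Solve for the ratio: q_2/q_1 = [(4/5)·p_1/p_2]^(4/3).
Substitute q_2 = (q_2/q_1)·q_1 into the budget: q_1* = I/(p_1 + p_2·(q_2/q_1)).
Numerically q_2/q_1 = 0.218877, so q_1* = 240/(5 + 12.5·0.218877) = 31.0239 and q_2* = 0.218877·31.0239 = 6.7904.
Expenditure on q_2: 12.5·6.7904 = 84.8803; share = 0.3537.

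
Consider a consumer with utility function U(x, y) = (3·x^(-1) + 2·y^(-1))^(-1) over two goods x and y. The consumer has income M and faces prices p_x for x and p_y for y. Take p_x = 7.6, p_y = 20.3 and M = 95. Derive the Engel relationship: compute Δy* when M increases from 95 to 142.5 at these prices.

Δy* = 1.3376

Numerically y/x = 0.499589, so x* = 95/(7.6 + 20.3·0.499589) = 5.3546 and y* = 0.499589·5.3546 = 2.6751.
At M' = 142.5: y* = 4.0127. Change: 4.0127 − 2.6751 = 1.3376.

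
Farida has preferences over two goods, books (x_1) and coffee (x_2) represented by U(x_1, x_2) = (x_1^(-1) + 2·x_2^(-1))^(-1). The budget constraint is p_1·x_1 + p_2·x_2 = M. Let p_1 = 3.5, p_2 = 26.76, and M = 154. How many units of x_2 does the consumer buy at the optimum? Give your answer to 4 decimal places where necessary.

Substitute x_2 = (x_2/x_1)·x_1 into the budget: x_1* = M/(p_1 + p_2·(x_2/x_1)).
Numerically x_2/x_1 = 0.511453, so x_1* = 154/(3.5 + 26.76·0.511453) = 8.9605 and x_2* = 0.511453·8.9605 = 4.5829.

x_2* = 4.5829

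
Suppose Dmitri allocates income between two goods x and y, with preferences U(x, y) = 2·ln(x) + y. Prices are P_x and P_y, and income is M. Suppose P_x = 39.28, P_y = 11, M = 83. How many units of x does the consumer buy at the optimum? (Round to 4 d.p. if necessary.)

Set MRS = P_x/P_y: (2/x)/1 = P_x/P_y.
So x*(P_x,P_y) = 2·P_y/P_x, independent of income; and y* = (M − 2·P_y)/P_y.
At the given prices: x* = 2·11/39.28 = 0.5601.

x* = 0.5601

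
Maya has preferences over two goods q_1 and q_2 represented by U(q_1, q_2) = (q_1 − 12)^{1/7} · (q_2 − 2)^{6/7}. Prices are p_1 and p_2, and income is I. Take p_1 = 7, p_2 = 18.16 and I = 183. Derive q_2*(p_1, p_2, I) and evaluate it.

q_2* = 4.9585

Let q_1' = q_1−12, q_2' = q_2−2. MRS = (1/6)·q_2'/q_1' = p_1/p_2.
After buying the subsistence bundle (12, 2), a share 1/7 of the remaining income goes to q_1: q_1* = 12 + 1/7·(I − 12p_1 − 2p_2)/p_1.
Discretionary income = 183 − 12·7 − 2·18.16 = 62.68; q_2* = 2 + 6/7·62.68/18.16 = 4.9585.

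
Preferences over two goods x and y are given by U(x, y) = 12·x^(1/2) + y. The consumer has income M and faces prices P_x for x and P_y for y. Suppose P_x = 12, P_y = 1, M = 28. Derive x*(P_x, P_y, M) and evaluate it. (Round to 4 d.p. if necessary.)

Thus x* = (6·P_y/P_x)² — independent of M — with the rest of income spent on y.
Plugging in: x* = (6·1/12)² = 0.25.

x* = 0.25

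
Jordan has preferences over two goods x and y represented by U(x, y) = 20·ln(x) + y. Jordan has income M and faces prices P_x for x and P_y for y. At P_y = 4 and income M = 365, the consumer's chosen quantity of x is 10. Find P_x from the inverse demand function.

P_x = 8

Set MRS = P_x/P_y: (20/x)/1 = P_x/P_y.
So x*(P_x,P_y) = 20·P_y/P_x, independent of income; and y* = (M − 20·P_y)/P_y.
Set x* = 10 in the demand function and solve for P_x: P_x = 8.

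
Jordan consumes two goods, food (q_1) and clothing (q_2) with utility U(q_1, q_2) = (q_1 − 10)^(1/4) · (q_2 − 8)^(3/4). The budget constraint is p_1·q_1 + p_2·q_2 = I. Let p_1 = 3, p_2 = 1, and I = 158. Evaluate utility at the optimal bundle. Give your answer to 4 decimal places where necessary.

V = 51.9615

This is Cobb-Douglas in (q_1−10, q_2−8): tangency gives 0.25·p_2·(q_2−8) = 0.75·p_1·(q_1−10).
After buying the subsistence bundle (10, 8), a share 0.25 of the remaining income goes to q_1: q_1* = 10 + 0.25·(I − 10p_1 − 8p_2)/p_1.
Discretionary income = 158 − 10·3 − 8·1 = 120; q_1* = 10 + 0.25·120/3 = 20; q_2* = 8 + 0.75·120/1 = 98.
Utility at the optimum: U(20, 98) = 51.9615.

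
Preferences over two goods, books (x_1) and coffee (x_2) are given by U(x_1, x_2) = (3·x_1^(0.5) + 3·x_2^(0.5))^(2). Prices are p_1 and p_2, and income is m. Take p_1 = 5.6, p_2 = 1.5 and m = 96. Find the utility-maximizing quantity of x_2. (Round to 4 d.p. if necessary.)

x_2* = 50.4789

MU_x_1 ∝ 3·x_1^(-0.5), MU_x_2 ∝ 3·x_2^(-0.5), so MRS = (x_2/x_1)^(0.5) = p_1/p_2.
Solve for the ratio: x_2/x_1 = [p_1/p_2]^(2).
Substitute x_2 = (x_2/x_1)·x_1 into the budget: x_1* = m/(p_1 + p_2·(x_2/x_1)).
Numerically x_2/x_1 = 13.937778, so x_1* = 96/(5.6 + 1.5·13.937778) = 3.6217 and x_2* = 13.937778·3.6217 = 50.4789.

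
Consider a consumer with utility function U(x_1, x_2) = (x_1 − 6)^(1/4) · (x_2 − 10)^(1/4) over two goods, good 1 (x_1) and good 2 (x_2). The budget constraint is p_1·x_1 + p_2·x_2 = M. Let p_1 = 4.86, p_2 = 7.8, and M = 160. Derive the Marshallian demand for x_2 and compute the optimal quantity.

Substituting into the budget: x_1* = 6 + 0.5·(M − 6·p_1 − 10·p_2)/p_1, and x_2* = 10 + 0.5·(…)/p_2.
Discretionary income = 160 − 6·4.86 − 10·7.8 = 52.84; x_2* = 10 + 0.5·52.84/7.8 = 13.3872.

x_2* = 13.3872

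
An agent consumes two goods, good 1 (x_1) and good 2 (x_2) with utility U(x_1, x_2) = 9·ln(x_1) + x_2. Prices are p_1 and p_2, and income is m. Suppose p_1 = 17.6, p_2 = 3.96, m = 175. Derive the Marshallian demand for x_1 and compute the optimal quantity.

MU_x_1 = 9/x_1, MU_x_2 = 1. Tangency: 9/x_1 = p_1/p_2.
So x_1*(p_1,p_2) = 9·p_2/p_1, independent of income; and x_2* = (m − 9·p_2)/p_2.
At the given prices: x_1* = 9·3.96/17.6 = 2.025.

x_1* = 2.025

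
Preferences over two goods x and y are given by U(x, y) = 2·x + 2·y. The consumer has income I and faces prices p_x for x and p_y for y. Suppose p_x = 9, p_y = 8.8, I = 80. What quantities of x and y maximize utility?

x* = 0, y* = 9.0909

Linear utility — the consumer picks whichever good has higher MU/price: 2/9 = 0.2222 vs 2/8.8 = 0.2273.
y gives more utility per dollar, so spend all income on y: y* = I/p_y, x* = 0.
Numerically: x* = 0, y* = 9.0909.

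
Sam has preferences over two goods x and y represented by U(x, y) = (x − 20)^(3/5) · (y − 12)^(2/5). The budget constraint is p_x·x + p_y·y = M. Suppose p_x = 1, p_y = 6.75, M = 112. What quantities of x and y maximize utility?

x* = 26.6, y* = 12.6519

Discretionary income = 112 − 20·1 − 12·6.75 = 11; x* = 20 + 0.6·11/1 = 26.6; y* = 12 + 0.4·11/6.75 = 12.6519.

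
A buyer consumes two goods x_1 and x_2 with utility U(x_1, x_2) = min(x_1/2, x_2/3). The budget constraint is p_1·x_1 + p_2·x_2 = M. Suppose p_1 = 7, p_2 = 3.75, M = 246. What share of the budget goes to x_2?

Leontief preferences: the optimum is at the kink where x_1/2 = x_2/3, i.e. x_2 = (3/2)·x_1.
Budget: p_1·x_1 + p_2·(3/2)·x_1 = M, so (2·p_1 + 3·p_2)·x_1 = 2·M.
Demand: x_1*(p_1,p_2,M) = 2·M/(2·p_1 + 3·p_2), x_2* = 3·M/(2·p_1 + 3·p_2).
Here 2·7 + 3·3.75 = 25.25, giving x_1* = 19.4851 and x_2* = 29.2277.
Expenditure on x_2: 3.75·29.2277 = 109.604; share = 0.4455.

share on x_2 = 0.4455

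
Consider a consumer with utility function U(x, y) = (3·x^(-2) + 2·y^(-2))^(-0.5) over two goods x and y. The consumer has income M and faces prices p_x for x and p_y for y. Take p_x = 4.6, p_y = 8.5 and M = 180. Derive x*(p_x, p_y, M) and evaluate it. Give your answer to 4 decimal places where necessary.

MRS = MU_x/MU_y = (3/2)·(y/x)^(3). Set equal to p_x/p_y.
Hence y/x = ((2/3)·p_x/p_y)^(1/(3)), i.e. raised to the 1/3 power.
With the ratio pinned down, the budget gives x* = M/(p_x + p_y·(y/x)) and y* = (y/x)·x*.
Numerically y/x = 0.711895, so x* = 180/(4.6 + 8.5·0.711895) = 16.8997.

x* = 16.8997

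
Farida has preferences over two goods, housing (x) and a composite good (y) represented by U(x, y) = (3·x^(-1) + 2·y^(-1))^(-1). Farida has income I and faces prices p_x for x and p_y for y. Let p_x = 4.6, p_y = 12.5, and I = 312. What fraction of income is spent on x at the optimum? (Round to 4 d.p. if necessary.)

share on x = 0.4263

Substitute y = (y/x)·x into the budget: x* = I/(p_x + p_y·(y/x)).
Numerically y/x = 0.495311, so x* = 312/(4.6 + 12.5·0.495311) = 28.9119 and y* = 0.495311·28.9119 = 14.3204.
Expenditure on x: 4.6·28.9119 = 132.9949; share = 0.4263.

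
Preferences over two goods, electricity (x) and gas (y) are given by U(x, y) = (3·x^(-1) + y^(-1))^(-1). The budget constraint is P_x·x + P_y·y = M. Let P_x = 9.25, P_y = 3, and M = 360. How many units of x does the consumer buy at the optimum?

MU_x ∝ 3·x^(-2), MU_y ∝ y^(-2), so MRS = 3·(y/x)^(2) = P_x/P_y.
Hence y/x = ((1/3)·P_x/P_y)^(1/(2)), i.e. raised to the 0.5 power.
Substitute y = (y/x)·x into the budget: x* = M/(P_x + P_y·(y/x)).
Numerically y/x = 1.013794, so x* = 360/(9.25 + 3·1.013794) = 29.2888.

x* = 29.2888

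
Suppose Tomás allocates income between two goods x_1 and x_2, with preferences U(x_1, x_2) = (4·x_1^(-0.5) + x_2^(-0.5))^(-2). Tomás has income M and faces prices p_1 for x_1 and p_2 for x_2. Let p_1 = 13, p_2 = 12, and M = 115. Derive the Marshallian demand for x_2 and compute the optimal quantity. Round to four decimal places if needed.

MRS = MU_x_1/MU_x_2 = 4·(x_2/x_1)^(1.5). Set equal to p_1/p_2.
Solve for the ratio: x_2/x_1 = [(1/4)·p_1/p_2]^(2/3).
With the ratio pinned down, the budget gives x_1* = M/(p_1 + p_2·(x_2/x_1)) and x_2* = (x_2/x_1)·x_1*.
Numerically x_2/x_1 = 0.418602, so x_1* = 115/(13 + 12·0.418602) = 6.3807 and x_2* = 0.418602·6.3807 = 2.671.

x_2* = 2.671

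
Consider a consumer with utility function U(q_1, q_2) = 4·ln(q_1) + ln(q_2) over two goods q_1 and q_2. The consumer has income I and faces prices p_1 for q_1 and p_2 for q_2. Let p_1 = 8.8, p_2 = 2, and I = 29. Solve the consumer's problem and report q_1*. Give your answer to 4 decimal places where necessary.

q_1* = 2.6364

The MRS is 4·q_2/q_1. Set MRS = p_1/p_2.
So 4·p_2·q_2 = p_1·q_1; combined with the budget, a share 0.8 of income goes to q_1.
Demand: q_1*(p_1,p_2,I) = 0.8·I/p_1 and q_2* = 0.2·I/p_2.
At p_1=8.8, p_2=2, I=29: q_1* = 0.8·29/8.8 = 2.6364.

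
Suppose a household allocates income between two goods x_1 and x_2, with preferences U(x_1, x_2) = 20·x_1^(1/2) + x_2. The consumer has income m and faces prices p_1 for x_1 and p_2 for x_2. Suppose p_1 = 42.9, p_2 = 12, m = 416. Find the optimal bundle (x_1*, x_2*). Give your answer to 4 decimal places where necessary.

Set MRS = p_1/p_2: 10·x_1^(−1/2) = p_1/p_2.
Thus x_1* = (10·p_2/p_1)² — independent of m — with the rest of income spent on x_2.
Plugging in: x_1* = (10·12/42.9)² = 7.8243, x_2* = 6.6946.

x_1* = 7.8243, x_2* = 6.6946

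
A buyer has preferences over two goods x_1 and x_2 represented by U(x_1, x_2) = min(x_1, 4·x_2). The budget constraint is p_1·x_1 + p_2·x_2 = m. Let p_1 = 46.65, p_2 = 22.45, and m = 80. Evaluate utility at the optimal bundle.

V = 1.5307

With perfect complements, no substitution: consume in ratio x_1:x_2 = 4:1.
Budget: p_1·x_1 + p_2·(1/4)·x_1 = m, so (4·p_1 + p_2)·x_1 = 4·m.
Demand: x_1*(p_1,p_2,m) = 4·m/(4·p_1 + p_2), x_2* = m/(4·p_1 + p_2).
Here 4·46.65 + 22.45 = 209.05, giving x_1* = 1.5307 and x_2* = 0.3827.
Utility at the optimum: U(1.5307, 0.3827) = 1.5307.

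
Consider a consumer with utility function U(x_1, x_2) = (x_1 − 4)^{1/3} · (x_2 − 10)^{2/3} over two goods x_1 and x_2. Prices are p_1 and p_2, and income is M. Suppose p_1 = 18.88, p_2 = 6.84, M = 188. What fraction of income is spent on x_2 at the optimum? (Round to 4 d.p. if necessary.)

share on x_2 = 0.5201

This is Cobb-Douglas in (x_1−4, x_2−10): tangency gives 1/3·p_2·(x_2−10) = 2/3·p_1·(x_1−4).
After buying the subsistence bundle (4, 10), a share 1/3 of the remaining income goes to x_1: x_1* = 4 + 1/3·(M − 4p_1 − 10p_2)/p_1.
Discretionary income = 188 − 4·18.88 − 10·6.84 = 44.08; x_1* = 4 + 1/3·44.08/18.88 = 4.7782; x_2* = 10 + 2/3·44.08/6.84 = 14.2963.
Expenditure on x_2: 6.84·14.2963 = 97.7867; share = 0.5201.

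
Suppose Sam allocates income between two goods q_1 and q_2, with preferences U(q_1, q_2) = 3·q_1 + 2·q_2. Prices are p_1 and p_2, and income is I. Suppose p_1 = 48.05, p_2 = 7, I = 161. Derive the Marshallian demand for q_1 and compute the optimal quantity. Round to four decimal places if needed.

q_1* = 0

Linear utility — the consumer picks whichever good has higher MU/price: 3/48.05 = 0.0624 vs 2/7 = 0.2857.
q_2 gives more utility per dollar, so spend all income on q_2: q_2* = I/p_2, q_1* = 0.
Numerically: q_1* = 0, q_2* = 23.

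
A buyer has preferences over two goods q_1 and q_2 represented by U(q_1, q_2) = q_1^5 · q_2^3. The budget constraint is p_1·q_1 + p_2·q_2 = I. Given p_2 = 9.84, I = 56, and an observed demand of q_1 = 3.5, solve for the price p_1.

p_1 = 10

The MRS is (5/3)·q_2/q_1. Set MRS = p_1/p_2.
Rearranging, p_2·q_2 = (3/5)·p_1·q_1. Substituting into the budget gives p_1·q_1·(1 + (3/5)) = I.
Demand: q_1*(p_1,p_2,I) = 0.625·I/p_1 and q_2* = 0.375·I/p_2.
Set q_1* = 3.5 in the demand function and solve for p_1: p_1 = 10.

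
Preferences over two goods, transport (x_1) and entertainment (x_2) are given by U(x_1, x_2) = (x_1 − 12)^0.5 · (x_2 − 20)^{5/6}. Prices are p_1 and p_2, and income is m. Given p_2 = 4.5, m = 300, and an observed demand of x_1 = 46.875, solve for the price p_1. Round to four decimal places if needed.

p_1 = 2

Let x_1' = x_1−12, x_2' = x_2−20. MRS = (3/5)·x_2'/x_1' = p_1/p_2.
After buying the subsistence bundle (12, 20), a share 0.375 of the remaining income goes to x_1: x_1* = 12 + 0.375·(m − 12p_1 − 20p_2)/p_1.
Set x_1* = 46.875 in the demand function and solve for p_1: p_1 = 2.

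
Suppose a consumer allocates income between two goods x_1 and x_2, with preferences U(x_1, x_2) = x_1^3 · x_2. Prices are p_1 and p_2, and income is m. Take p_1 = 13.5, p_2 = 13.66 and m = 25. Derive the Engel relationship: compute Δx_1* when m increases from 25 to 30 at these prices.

Δx_1* = 0.2778

The MRS is 3·x_2/x_1. Set MRS = p_1/p_2.
So 3·p_2·x_2 = p_1·x_1; combined with the budget, a share 0.75 of income goes to x_1.
Demand: x_1*(p_1,p_2,m) = 0.75·m/p_1 and x_2* = 0.25·m/p_2.
At p_1=13.5, p_2=13.66, m=25: x_1* = 0.75·25/13.5 = 1.3889.
At m' = 30: x_1* = 1.6667. Change: 1.6667 − 1.3889 = 0.2778.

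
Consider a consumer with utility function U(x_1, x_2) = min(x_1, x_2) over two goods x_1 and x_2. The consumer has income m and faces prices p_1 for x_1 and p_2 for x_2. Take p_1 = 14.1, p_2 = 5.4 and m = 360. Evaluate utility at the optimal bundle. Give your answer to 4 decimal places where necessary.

Here 14.1 + 5.4 = 19.5, giving x_1* = 18.4615 and x_2* = 18.4615.
Utility at the optimum: U(18.4615, 18.4615) = 18.4615.

V = 18.4615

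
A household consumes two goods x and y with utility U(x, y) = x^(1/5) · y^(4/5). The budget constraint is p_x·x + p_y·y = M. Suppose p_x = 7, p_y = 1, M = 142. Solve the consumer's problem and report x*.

Tangency: MRS = (1/4)·y/x = p_x/p_y.
So 0.2·p_y·y = 0.8·p_x·x; combined with the budget, a share 0.2 of income goes to x.
Demand: x*(p_x,p_y,M) = 0.2·M/p_x and y* = 0.8·M/p_y.
At p_x=7, p_y=1, M=142: x* = 0.2·142/7 = 4.0571.

x* = 4.0571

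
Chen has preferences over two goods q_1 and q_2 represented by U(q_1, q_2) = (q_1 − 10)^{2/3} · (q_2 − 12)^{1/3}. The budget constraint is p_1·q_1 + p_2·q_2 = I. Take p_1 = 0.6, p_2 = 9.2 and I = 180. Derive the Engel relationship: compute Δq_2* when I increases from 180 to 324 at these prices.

Δq_2* = 5.2174

This is Cobb-Douglas in (q_1−10, q_2−12): tangency gives 2/3·p_2·(q_2−12) = 1/3·p_1·(q_1−10).
After buying the subsistence bundle (10, 12), a share 2/3 of the remaining income goes to q_1: q_1* = 10 + 2/3·(I − 10p_1 − 12p_2)/p_1.
Discretionary income = 180 − 10·0.6 − 12·9.2 = 63.6; q_2* = 12 + 1/3·63.6/9.2 = 14.3043.
At I' = 324: q_2* = 19.5217. Change: 19.5217 − 14.3043 = 5.2174.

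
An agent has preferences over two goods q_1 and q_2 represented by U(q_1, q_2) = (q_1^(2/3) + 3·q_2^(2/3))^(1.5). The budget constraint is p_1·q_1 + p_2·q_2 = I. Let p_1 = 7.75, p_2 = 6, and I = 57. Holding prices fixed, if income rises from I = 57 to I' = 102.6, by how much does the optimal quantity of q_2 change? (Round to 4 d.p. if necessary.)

Δq_2* = 7.435

Substitute q_2 = (q_2/q_1)·q_1 into the budget: q_1* = I/(p_1 + p_2·(q_2/q_1)).
Numerically q_2/q_1 = 58.185547, so q_1* = 57/(7.75 + 6·58.185547) = 0.1597 and q_2* = 58.185547·0.1597 = 9.2937.
At I' = 102.6: q_2* = 16.7286. Change: 16.7286 − 9.2937 = 7.435.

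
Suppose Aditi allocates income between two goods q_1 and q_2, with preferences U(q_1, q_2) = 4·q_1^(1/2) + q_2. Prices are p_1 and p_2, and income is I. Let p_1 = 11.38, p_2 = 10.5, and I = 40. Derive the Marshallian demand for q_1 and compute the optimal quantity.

q_1* = 3.4053

Set MRS = p_1/p_2: 2·q_1^(−1/2) = p_1/p_2.
Solve: √q_1 = 2·p_2/p_1, so q_1*(p_1,p_2) = (2·p_2/p_1)², and q_2* = (I − p_1·q_1*)/p_2.
Plugging in: q_1* = (2·10.5/11.38)² = 3.4053.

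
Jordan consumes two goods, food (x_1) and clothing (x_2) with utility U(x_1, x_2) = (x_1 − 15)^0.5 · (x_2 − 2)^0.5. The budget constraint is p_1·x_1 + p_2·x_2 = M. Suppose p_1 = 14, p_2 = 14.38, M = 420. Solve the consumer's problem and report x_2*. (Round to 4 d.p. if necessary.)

MRS = (x_2−2)/(x_1−15). Tangency with p_1/p_2 gives x_2−2 = (p_1/p_2)·(x_1−15).
After buying the subsistence bundle (15, 2), a share 0.5 of the remaining income goes to x_1: x_1* = 15 + 0.5·(M − 15p_1 − 2p_2)/p_1.
Discretionary income = 420 − 15·14 − 2·14.38 = 181.24; x_2* = 2 + 0.5·181.24/14.38 = 8.3018.

x_2* = 8.3018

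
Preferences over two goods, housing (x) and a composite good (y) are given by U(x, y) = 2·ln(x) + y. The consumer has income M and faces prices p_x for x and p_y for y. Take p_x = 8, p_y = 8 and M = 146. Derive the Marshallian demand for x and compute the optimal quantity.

x* = 2

So x*(p_x,p_y) = 2·p_y/p_x, independent of income; and y* = (M − 2·p_y)/p_y.
At the given prices: x* = 2·8/8 = 2.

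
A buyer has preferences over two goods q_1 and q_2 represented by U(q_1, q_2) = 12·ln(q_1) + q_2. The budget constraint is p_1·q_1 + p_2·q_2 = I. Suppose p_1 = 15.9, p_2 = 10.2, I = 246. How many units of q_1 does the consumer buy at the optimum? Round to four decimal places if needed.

q_1* = 7.6981

MU_q_1 = 12/q_1, MU_q_2 = 1. Tangency: 12/q_1 = p_1/p_2.
So q_1*(p_1,p_2) = 12·p_2/p_1, independent of income; and q_2* = (I − 12·p_2)/p_2.
At the given prices: q_1* = 12·10.2/15.9 = 7.6981.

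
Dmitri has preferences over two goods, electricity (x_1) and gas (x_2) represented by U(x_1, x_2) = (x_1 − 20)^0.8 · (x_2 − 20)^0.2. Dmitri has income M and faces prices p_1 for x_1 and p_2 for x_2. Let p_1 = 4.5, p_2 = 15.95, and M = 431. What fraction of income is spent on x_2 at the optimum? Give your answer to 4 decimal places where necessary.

share on x_2 = 0.7503

MRS = 4·(x_2−20)/(x_1−20). Tangency with p_1/p_2 gives x_2−20 = (1/4)·(p_1/p_2)·(x_1−20).
After buying the subsistence bundle (20, 20), a share 0.8 of the remaining income goes to x_1: x_1* = 20 + 0.8·(M − 20p_1 − 20p_2)/p_1.
Discretionary income = 431 − 20·4.5 − 20·15.95 = 22; x_1* = 20 + 0.8·22/4.5 = 23.9111; x_2* = 20 + 0.2·22/15.95 = 20.2759.
Expenditure on x_2: 15.95·20.2759 = 323.4; share = 0.7503.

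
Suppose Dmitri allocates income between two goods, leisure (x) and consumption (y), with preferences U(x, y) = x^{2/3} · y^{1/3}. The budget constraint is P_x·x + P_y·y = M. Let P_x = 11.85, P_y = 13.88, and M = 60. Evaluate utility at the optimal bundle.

V = 2.5416

The MRS is 2·y/x. Set MRS = P_x/P_y.
So 2/3·P_y·y = 1/3·P_x·x; combined with the budget, a share 2/3 of income goes to x.
Demand: x*(P_x,P_y,M) = 2/3·M/P_x and y* = 1/3·M/P_y.
At P_x=11.85, P_y=13.88, M=60: x* = 2/3·60/11.85 = 3.3755, y* = 1.4409.
Utility at the optimum: U(3.3755, 1.4409) = 2.5416.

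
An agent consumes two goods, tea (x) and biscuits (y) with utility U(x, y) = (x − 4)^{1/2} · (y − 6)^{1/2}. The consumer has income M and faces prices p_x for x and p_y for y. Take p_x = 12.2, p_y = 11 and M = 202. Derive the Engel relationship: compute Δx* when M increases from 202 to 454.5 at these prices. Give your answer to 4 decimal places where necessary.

Let x' = x−4, y' = y−6. MRS = y'/x' = p_x/p_y.
After buying the subsistence bundle (4, 6), a share 0.5 of the remaining income goes to x: x* = 4 + 0.5·(M − 4p_x − 6p_y)/p_x.
Discretionary income = 202 − 4·12.2 − 6·11 = 87.2; x* = 4 + 0.5·87.2/12.2 = 7.5738.
At M' = 454.5: x* = 17.9221. Change: 17.9221 − 7.5738 = 10.3484.

Δx* = 10.3484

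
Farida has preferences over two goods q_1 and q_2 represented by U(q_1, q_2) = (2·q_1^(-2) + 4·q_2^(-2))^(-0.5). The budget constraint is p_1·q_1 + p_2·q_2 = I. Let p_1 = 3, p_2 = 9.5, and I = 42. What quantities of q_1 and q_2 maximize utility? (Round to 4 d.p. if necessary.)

MRS = MU_q_1/MU_q_2 = (1/2)·(q_2/q_1)^(3). Set equal to p_1/p_2.
Solve for the ratio: q_2/q_1 = [2·p_1/p_2]^(1/3).
With the ratio pinned down, the budget gives q_1* = I/(p_1 + p_2·(q_2/q_1)) and q_2* = (q_2/q_1)·q_1*.
Numerically q_2/q_1 = 0.857977, so q_1* = 42/(3 + 9.5·0.857977) = 3.7666 and q_2* = 0.857977·3.7666 = 3.2316.

q_1* = 3.7666, q_2* = 3.2316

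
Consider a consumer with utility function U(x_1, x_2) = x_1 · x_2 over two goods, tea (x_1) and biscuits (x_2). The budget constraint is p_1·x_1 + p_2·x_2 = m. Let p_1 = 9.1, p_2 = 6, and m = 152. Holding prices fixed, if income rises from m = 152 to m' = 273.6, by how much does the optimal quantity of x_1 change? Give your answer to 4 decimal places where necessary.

Tangency: MRS = x_2/x_1 = p_1/p_2.
Rearranging, p_2·x_2 = p_1·x_1. Substituting into the budget gives p_1·x_1·(1 + 1) = m.
Demand: x_1*(p_1,p_2,m) = 0.5·m/p_1 and x_2* = 0.5·m/p_2.
At p_1=9.1, p_2=6, m=152: x_1* = 0.5·152/9.1 = 8.3516.
At m' = 273.6: x_1* = 15.033. Change: 15.033 − 8.3516 = 6.6813.

Δx_1* = 6.6813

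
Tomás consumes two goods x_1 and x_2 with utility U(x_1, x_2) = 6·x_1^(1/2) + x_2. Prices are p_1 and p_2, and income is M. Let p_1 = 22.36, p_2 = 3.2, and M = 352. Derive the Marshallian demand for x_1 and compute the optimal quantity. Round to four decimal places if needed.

x_1* = 0.1843

MU_x_1 = 3/√x_1, MU_x_2 = 1. Tangency: 3/√x_1 = p_1/p_2.
Solve: √x_1 = 3·p_2/p_1, so x_1*(p_1,p_2) = (3·p_2/p_1)², and x_2* = (M − p_1·x_1*)/p_2.
Plugging in: x_1* = (3·3.2/22.36)² = 0.1843.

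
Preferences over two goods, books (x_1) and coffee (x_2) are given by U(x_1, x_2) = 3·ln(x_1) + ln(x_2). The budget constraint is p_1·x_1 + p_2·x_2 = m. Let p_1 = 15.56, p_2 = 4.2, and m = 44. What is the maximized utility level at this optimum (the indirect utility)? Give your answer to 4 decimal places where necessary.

V = 3.2182

Tangency: MRS = 3·x_2/x_1 = p_1/p_2.
Rearranging, p_2·x_2 = (1/3)·p_1·x_1. Substituting into the budget gives p_1·x_1·(1 + (1/3)) = m.
Demand: x_1*(p_1,p_2,m) = 0.75·m/p_1 and x_2* = 0.25·m/p_2.
At p_1=15.56, p_2=4.2, m=44: x_1* = 0.75·44/15.56 = 2.1208, x_2* = 2.619.
Utility at the optimum: U(2.1208, 2.619) = 3.2182.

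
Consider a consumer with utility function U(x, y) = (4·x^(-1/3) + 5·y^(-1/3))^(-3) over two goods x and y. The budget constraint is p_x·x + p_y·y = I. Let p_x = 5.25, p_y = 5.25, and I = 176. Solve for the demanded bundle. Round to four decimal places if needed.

From the CES first-order condition, (4/5)·(y/x)^(4/3) = p_x/p_y.
Hence y/x = ((5/4)·p_x/p_y)^(1/(4/3)), i.e. raised to the 0.75 power.
Substitute y = (y/x)·x into the budget: x* = I/(p_x + p_y·(y/x)).
Numerically y/x = 1.182177, so x* = 176/(5.25 + 5.25·1.182177) = 15.3626 and y* = 1.182177·15.3626 = 18.1613.

x* = 15.3626, y* = 18.1613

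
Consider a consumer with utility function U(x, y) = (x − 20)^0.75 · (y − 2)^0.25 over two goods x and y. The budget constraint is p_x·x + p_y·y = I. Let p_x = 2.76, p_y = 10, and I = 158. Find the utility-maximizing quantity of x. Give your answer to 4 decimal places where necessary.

x* = 42.5

Let x' = x−20, y' = y−2. MRS = 3·y'/x' = p_x/p_y.
Substituting into the budget: x* = 20 + 0.75·(I − 20·p_x − 2·p_y)/p_x, and y* = 2 + 0.25·(…)/p_y.
Discretionary income = 158 − 20·2.76 − 2·10 = 82.8; x* = 20 + 0.75·82.8/2.76 = 42.5.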